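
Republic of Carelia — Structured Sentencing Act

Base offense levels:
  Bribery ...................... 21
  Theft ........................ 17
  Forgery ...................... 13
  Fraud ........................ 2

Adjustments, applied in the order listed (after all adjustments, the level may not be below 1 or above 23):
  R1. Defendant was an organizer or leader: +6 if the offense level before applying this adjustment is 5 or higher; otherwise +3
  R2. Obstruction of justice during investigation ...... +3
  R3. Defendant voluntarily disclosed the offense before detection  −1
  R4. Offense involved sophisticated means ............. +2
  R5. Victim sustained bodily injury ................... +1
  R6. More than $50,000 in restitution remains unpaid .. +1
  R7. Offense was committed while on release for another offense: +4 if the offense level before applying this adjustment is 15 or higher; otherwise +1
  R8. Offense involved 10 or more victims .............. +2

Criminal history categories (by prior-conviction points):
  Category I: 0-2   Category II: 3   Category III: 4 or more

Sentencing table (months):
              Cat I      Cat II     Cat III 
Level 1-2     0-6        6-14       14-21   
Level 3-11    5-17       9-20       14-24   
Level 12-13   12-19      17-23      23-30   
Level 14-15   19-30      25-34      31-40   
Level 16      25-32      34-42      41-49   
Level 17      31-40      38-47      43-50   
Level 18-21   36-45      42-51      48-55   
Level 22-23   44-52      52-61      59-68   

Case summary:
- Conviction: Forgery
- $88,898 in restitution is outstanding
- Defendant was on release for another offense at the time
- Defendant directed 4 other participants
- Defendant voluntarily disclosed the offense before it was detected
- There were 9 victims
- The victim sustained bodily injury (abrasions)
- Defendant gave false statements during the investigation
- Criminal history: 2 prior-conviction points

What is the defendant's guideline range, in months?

Base offense level for forgery: 13.
R1 applies (level before this adjustment is 13 ≥ 5, so +6): 13 + 6 = 19.
R2 applies: 19 + 3 = 22.
R3 applies: 22 − 1 = 21.
R4 does not apply.
R5 applies: 21 + 1 = 22.
R6 applies: 22 + 1 = 23.
R7 applies (level before this adjustment is 23 ≥ 15, so +4): 23 + 4 = 27.
R8 does not apply.
Level 27 exceeds the maximum of 23; capped at 23.
Final offense level: 23.
Criminal history: 2 prior points → Category I (0-2).
Level 23 falls in the 22-23 band.
Grid: Level 22-23 × Category I = 44-52 months.

44-52 months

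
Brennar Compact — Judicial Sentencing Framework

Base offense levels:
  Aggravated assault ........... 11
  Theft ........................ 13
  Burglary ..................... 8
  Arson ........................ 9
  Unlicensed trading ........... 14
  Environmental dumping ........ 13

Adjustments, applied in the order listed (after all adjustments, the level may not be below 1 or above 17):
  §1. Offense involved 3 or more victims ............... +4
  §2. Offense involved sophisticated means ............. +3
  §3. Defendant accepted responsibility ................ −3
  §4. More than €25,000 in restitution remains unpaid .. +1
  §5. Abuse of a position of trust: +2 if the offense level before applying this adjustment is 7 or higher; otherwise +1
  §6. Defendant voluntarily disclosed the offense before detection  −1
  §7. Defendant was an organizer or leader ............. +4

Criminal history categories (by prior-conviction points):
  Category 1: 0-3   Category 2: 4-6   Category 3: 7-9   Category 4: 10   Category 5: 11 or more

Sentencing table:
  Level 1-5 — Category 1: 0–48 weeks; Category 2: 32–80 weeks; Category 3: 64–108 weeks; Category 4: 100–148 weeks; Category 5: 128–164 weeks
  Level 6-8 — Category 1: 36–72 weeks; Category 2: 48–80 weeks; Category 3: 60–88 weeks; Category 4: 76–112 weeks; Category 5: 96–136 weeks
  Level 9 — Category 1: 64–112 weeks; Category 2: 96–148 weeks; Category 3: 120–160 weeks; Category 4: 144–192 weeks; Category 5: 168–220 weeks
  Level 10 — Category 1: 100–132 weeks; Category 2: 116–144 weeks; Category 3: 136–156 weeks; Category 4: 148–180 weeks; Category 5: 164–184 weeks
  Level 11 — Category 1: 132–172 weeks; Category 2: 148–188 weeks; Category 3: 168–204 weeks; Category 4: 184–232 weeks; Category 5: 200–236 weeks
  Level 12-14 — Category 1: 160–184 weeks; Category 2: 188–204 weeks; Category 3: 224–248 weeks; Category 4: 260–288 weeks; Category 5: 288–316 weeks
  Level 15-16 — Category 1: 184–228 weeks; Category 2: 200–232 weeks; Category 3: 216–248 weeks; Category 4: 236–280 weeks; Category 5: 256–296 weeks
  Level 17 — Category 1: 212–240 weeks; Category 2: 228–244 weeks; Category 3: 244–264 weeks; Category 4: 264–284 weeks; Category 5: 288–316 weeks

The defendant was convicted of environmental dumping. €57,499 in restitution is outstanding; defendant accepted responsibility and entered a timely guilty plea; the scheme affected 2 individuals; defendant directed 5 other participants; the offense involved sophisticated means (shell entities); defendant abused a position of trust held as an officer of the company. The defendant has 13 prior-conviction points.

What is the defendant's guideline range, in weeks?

Base offense level for environmental dumping: 13.
§1 does not apply.
§2 applies: 13 + 3 = 16.
§3 applies: 16 − 3 = 13.
§4 applies: 13 + 1 = 14.
§5 applies (level before this adjustment is 14 ≥ 7, so +2): 14 + 2 = 16.
§7 applies: 16 + 4 = 20.
Level 20 exceeds the maximum of 17; capped at 17.
Final offense level: 17.
Criminal history: 13 prior points → Category 5 (11+).
Level 17 falls in the 17 band.
Grid: Level 17 × Category 5 = 288-316 weeks.

288-316 weeks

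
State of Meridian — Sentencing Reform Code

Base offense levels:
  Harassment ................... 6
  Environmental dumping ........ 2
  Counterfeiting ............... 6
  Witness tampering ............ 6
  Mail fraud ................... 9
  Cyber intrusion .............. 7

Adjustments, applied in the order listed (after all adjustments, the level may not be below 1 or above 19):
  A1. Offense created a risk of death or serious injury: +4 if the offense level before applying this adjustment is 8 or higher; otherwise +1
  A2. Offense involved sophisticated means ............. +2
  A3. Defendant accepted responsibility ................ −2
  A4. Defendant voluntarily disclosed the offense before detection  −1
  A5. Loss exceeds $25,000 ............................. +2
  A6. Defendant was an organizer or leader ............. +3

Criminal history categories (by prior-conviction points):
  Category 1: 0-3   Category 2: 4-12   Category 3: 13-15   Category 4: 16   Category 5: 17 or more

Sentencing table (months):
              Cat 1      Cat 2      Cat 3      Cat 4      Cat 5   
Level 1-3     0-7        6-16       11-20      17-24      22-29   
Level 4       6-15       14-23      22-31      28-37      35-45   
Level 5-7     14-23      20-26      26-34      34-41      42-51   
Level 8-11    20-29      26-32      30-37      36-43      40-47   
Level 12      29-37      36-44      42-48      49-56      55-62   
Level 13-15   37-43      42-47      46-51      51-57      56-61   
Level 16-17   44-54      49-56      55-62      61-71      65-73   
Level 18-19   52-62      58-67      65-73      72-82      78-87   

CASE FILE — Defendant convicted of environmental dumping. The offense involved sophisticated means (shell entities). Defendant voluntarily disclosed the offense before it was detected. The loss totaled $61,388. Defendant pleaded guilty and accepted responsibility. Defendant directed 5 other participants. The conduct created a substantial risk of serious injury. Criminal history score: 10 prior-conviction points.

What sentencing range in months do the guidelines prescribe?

20-26 months

Base offense level for environmental dumping: 2.
A1 applies (level before this adjustment is 2 < 8, so +1): 2 + 1 = 3.
A2 applies: 3 + 2 = 5.
A3 applies: 5 − 2 = 3.
A4 applies: 3 − 1 = 2.
A5 applies: 2 + 2 = 4.
A6 applies: 4 + 3 = 7.
Final offense level: 7.
Criminal history: 10 prior points → Category 2 (4-12).
Level 7 falls in the 5-7 band.
Grid: Level 5-7 × Category 2 = 20-26 months.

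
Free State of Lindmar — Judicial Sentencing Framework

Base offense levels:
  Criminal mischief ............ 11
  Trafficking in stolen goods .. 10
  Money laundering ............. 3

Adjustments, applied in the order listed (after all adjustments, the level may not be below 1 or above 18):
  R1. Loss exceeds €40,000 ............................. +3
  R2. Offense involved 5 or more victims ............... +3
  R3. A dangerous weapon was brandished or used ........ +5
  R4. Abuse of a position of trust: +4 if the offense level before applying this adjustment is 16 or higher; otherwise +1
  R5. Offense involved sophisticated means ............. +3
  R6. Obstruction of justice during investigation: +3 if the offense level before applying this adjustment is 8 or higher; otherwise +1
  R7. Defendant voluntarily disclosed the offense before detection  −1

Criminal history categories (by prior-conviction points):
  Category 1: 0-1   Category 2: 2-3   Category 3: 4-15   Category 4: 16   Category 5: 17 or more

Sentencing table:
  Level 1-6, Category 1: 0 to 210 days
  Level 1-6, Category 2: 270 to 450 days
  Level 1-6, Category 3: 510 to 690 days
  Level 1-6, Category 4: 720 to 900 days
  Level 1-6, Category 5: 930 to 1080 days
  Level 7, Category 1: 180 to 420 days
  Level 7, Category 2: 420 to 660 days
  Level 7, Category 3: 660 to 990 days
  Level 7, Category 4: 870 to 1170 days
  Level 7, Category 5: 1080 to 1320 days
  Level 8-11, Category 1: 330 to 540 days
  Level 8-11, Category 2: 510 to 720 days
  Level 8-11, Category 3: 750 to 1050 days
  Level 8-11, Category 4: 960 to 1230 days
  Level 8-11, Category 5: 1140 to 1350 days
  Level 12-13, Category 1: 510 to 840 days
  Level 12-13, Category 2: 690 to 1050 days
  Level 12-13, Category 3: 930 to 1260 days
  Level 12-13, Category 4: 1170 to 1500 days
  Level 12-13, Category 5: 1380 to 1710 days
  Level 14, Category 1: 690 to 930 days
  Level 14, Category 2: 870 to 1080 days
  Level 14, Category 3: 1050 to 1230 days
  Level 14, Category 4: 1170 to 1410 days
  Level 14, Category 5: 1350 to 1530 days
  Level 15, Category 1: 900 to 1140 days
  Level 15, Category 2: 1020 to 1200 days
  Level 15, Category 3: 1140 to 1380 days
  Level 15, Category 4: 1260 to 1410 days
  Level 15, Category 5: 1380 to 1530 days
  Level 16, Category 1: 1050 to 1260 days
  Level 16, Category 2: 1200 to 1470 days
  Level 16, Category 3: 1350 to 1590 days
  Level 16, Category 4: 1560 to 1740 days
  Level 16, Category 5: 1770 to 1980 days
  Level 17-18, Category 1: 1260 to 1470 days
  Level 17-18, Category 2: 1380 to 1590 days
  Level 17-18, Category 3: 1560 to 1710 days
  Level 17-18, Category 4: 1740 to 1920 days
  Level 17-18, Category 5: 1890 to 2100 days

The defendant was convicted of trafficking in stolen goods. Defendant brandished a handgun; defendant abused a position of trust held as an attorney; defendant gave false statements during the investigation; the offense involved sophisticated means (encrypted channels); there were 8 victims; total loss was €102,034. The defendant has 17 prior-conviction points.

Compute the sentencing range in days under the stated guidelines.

Base offense level for trafficking in stolen goods: 10.
R1 applies: 10 + 3 = 13.
R2 applies: 13 + 3 = 16.
R3 applies: 16 + 5 = 21.
R4 applies (level before this adjustment is 21 ≥ 16, so +4): 21 + 4 = 25.
R5 applies: 25 + 3 = 28.
R6 applies (level before this adjustment is 28 ≥ 8, so +3): 28 + 3 = 31.
Level 31 exceeds the maximum of 18; capped at 18.
Final offense level: 18.
Criminal history: 17 prior points → Category 5 (17+).
Level 18 falls in the 17-18 band.
Grid: Level 17-18 × Category 5 = 1890-2100 days.

1890-2100 days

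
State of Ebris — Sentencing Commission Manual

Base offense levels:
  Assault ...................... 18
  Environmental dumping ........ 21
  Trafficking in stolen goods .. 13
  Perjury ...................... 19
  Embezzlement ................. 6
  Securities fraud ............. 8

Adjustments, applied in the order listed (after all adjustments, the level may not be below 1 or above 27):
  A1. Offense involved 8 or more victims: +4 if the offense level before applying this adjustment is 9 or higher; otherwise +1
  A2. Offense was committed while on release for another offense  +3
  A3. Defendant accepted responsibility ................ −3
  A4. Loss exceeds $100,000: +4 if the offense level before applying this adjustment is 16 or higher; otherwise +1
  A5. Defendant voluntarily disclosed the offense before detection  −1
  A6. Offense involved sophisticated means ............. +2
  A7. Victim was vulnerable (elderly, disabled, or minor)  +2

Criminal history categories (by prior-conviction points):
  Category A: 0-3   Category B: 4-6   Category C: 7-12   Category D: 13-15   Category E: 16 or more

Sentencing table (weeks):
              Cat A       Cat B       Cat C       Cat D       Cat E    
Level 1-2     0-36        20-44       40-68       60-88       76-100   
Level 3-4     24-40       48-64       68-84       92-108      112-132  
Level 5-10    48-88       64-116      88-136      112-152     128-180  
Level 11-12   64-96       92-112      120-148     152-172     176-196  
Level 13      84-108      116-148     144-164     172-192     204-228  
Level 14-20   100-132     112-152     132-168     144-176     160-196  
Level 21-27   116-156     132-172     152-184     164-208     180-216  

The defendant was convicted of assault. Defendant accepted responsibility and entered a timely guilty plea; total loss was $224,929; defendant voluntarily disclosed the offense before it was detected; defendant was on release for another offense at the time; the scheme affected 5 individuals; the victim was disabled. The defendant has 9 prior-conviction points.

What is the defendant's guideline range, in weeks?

Base offense level for assault: 18.
A2 applies: 18 + 3 = 21.
A3 applies: 21 − 3 = 18.
A4 applies (level before this adjustment is 18 ≥ 16, so +4): 18 + 4 = 22.
A5 applies: 22 − 1 = 21.
A7 applies: 21 + 2 = 23.
Final offense level: 23.
Criminal history: 9 prior points → Category C (7-12).
Level 23 falls in the 21-27 band.
Grid: Level 21-27 × Category C = 152-184 weeks.

152-184 weeks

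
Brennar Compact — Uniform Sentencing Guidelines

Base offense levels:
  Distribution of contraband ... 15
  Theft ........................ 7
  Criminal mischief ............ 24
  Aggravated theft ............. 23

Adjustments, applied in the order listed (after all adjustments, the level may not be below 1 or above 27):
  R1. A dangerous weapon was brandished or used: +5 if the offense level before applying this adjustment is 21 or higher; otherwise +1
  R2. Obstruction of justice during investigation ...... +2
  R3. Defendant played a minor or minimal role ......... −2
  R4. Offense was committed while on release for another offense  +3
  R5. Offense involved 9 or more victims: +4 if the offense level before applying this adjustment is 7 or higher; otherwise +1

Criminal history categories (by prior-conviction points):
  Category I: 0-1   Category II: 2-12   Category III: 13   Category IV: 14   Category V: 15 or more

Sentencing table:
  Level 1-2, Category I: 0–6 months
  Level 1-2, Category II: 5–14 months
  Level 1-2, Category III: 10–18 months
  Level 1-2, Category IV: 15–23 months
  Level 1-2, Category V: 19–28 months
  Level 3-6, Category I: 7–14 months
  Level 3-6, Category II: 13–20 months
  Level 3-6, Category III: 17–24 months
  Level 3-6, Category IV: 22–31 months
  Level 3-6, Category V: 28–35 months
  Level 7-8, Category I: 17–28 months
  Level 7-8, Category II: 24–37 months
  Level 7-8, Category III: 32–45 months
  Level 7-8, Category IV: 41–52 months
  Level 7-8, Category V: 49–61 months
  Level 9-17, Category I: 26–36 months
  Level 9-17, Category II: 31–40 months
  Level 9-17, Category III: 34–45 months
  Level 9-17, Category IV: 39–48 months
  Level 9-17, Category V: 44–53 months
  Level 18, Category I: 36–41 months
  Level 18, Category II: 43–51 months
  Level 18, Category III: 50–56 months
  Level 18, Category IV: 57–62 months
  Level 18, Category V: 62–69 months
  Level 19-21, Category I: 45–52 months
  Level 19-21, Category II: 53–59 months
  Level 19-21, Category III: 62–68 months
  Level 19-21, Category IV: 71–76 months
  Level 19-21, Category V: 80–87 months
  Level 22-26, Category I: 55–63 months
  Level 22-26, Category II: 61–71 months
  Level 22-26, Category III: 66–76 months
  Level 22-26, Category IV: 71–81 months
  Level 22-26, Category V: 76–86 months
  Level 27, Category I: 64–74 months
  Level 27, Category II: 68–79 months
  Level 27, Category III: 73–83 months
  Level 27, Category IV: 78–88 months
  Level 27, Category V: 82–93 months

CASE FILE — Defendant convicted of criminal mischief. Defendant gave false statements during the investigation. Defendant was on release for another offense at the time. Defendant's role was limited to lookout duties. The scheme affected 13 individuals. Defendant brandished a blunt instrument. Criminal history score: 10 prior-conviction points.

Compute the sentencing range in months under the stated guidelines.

Base offense level for criminal mischief: 24.
R1 applies (level before this adjustment is 24 ≥ 21, so +5): 24 + 5 = 29.
R2 applies: 29 + 2 = 31.
R3 applies: 31 − 2 = 29.
R4 applies: 29 + 3 = 32.
R5 applies (level before this adjustment is 32 ≥ 7, so +4): 32 + 4 = 36.
Level 36 exceeds the maximum of 27; capped at 27.
Final offense level: 27.
Criminal history: 10 prior points → Category II (2-12).
Level 27 falls in the 27 band.
Grid: Level 27 × Category II = 68-79 months.

68-79 months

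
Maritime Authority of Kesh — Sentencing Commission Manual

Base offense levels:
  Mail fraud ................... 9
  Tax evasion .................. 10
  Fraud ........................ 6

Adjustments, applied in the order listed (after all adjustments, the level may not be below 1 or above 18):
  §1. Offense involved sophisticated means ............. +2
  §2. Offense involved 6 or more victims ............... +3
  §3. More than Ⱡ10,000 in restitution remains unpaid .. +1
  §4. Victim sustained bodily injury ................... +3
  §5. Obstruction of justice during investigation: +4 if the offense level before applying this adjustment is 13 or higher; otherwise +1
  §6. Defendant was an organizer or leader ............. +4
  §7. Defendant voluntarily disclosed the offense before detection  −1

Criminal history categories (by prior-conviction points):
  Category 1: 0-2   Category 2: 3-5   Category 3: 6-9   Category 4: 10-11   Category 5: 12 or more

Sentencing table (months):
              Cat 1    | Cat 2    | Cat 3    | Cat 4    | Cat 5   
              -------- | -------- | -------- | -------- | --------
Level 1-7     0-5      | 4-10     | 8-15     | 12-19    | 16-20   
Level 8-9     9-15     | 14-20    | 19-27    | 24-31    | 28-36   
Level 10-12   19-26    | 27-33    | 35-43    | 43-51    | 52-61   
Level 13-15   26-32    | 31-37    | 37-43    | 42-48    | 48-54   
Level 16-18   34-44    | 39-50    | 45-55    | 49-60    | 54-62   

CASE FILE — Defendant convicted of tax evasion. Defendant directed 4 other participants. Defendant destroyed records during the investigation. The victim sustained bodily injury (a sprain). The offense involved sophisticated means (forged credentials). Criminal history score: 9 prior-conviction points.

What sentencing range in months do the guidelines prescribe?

45-55 months

Base offense level for tax evasion: 10.
§1 applies: 10 + 2 = 12.
§4 applies: 12 + 3 = 15.
§5 applies (level before this adjustment is 15 ≥ 13, so +4): 15 + 4 = 19.
§6 applies: 19 + 4 = 23.
Level 23 exceeds the maximum of 18; capped at 18.
Final offense level: 18.
Criminal history: 9 prior points → Category 3 (6-9).
Level 18 falls in the 16-18 band.
Grid: Level 16-18 × Category 3 = 45-55 months.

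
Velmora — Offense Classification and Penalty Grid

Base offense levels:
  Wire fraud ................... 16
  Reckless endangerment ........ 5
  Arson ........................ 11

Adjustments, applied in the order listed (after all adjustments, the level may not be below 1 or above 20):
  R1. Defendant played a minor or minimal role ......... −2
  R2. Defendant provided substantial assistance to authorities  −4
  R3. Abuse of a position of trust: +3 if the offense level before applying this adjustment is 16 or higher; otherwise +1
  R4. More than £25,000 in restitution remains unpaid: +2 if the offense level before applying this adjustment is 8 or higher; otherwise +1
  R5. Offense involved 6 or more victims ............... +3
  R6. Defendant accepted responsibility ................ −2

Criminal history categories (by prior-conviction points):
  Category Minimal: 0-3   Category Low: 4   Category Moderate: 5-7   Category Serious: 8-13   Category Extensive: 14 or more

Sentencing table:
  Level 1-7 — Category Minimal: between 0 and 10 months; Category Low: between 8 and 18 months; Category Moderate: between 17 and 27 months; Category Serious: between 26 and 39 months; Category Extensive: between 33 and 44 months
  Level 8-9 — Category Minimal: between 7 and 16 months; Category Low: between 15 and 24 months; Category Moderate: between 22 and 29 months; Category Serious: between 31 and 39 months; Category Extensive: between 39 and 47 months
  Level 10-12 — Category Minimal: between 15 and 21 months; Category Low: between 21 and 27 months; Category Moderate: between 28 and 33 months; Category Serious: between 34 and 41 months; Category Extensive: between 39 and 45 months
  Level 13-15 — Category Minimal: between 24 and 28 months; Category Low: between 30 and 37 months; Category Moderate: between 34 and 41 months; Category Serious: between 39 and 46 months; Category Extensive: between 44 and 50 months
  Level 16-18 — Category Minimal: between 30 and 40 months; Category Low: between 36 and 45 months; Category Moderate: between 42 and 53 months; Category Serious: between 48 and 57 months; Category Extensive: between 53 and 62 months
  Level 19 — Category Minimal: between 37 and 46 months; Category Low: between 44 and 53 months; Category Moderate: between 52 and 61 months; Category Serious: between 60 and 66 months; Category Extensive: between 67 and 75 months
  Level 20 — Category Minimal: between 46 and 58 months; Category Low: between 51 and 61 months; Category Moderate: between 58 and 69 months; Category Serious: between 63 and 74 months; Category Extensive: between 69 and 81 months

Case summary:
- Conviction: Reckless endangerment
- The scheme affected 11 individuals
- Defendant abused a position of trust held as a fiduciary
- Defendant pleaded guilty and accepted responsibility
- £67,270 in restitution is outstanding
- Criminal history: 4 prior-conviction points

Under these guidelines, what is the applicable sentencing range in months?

Base offense level for reckless endangerment: 5.
R2 does not apply.
R3 applies (level before this adjustment is 5 < 16, so +1): 5 + 1 = 6.
R4 applies (level before this adjustment is 6 < 8, so +1): 6 + 1 = 7.
R5 applies: 7 + 3 = 10.
R6 applies: 10 − 2 = 8.
Final offense level: 8.
Criminal history: 4 prior points → Category Low (4).
Level 8 falls in the 8-9 band.
Grid: Level 8-9 × Category Low = 15-24 months.

15-24 months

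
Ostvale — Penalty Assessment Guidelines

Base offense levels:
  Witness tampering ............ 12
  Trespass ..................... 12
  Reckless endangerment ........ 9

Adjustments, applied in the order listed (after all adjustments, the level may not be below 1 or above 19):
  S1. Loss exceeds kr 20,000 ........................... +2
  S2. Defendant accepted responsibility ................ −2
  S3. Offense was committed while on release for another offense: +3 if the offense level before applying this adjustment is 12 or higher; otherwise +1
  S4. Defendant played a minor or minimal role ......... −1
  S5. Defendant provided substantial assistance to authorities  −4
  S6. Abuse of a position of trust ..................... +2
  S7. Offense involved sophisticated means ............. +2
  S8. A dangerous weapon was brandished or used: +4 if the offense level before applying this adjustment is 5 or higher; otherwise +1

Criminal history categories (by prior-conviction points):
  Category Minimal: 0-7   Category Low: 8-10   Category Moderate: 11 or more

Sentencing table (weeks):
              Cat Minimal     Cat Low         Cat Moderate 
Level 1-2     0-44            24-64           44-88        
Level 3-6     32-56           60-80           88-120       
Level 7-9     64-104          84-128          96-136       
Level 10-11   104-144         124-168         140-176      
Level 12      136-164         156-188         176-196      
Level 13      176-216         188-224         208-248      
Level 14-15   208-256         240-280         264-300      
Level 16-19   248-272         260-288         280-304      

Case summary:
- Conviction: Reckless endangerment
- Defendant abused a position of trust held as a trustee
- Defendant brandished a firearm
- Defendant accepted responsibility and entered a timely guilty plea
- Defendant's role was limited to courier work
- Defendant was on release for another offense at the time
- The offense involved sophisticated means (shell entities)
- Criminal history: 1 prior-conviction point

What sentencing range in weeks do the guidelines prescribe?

208-256 weeks

Base offense level for reckless endangerment: 9.
S2 applies: 9 − 2 = 7.
S3 applies (level before this adjustment is 7 < 12, so +1): 7 + 1 = 8.
S4 applies: 8 − 1 = 7.
S5 does not apply.
S6 applies: 7 + 2 = 9.
S7 applies: 9 + 2 = 11.
S8 applies (level before this adjustment is 11 ≥ 5, so +4): 11 + 4 = 15.
Final offense level: 15.
Criminal history: 1 prior point → Category Minimal (0-7).
Level 15 falls in the 14-15 band.
Grid: Level 14-15 × Category Minimal = 208-256 weeks.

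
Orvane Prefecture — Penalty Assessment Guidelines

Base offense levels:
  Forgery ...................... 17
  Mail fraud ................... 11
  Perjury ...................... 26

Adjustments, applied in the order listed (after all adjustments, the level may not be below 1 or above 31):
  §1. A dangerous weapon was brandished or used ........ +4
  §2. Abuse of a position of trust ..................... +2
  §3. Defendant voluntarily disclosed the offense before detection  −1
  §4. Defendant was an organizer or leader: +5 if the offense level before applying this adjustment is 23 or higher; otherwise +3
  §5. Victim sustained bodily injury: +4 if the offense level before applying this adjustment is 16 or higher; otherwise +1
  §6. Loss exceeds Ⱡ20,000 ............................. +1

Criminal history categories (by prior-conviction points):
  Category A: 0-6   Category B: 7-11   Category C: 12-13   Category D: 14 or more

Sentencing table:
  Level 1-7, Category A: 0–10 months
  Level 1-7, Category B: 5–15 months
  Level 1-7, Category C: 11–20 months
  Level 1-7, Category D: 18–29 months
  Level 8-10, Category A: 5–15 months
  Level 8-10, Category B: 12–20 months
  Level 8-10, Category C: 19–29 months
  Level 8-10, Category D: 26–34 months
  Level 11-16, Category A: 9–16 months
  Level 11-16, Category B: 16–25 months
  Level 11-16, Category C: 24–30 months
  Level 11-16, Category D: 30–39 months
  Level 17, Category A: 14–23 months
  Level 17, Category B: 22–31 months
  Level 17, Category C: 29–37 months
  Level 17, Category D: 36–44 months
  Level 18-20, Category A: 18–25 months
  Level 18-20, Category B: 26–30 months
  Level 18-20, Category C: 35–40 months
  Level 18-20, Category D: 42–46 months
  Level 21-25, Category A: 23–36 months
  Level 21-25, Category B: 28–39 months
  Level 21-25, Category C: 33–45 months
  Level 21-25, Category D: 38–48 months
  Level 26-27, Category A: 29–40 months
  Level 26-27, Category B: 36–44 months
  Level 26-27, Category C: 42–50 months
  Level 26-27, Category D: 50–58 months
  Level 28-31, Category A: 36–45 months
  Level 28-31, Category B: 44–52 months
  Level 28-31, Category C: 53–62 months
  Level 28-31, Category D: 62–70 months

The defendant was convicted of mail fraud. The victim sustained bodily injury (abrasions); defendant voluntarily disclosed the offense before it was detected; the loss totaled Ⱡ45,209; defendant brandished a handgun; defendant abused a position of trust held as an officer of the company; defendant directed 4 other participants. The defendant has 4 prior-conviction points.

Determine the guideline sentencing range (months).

Base offense level for mail fraud: 11.
§1 applies: 11 + 4 = 15.
§2 applies: 15 + 2 = 17.
§3 applies: 17 − 1 = 16.
§4 applies (level before this adjustment is 16 < 23, so +3): 16 + 3 = 19.
§5 applies (level before this adjustment is 19 ≥ 16, so +4): 19 + 4 = 23.
§6 applies: 23 + 1 = 24.
Final offense level: 24.
Criminal history: 4 prior points → Category A (0-6).
Level 24 falls in the 21-25 band.
Grid: Level 21-25 × Category A = 23-36 months.

23-36 months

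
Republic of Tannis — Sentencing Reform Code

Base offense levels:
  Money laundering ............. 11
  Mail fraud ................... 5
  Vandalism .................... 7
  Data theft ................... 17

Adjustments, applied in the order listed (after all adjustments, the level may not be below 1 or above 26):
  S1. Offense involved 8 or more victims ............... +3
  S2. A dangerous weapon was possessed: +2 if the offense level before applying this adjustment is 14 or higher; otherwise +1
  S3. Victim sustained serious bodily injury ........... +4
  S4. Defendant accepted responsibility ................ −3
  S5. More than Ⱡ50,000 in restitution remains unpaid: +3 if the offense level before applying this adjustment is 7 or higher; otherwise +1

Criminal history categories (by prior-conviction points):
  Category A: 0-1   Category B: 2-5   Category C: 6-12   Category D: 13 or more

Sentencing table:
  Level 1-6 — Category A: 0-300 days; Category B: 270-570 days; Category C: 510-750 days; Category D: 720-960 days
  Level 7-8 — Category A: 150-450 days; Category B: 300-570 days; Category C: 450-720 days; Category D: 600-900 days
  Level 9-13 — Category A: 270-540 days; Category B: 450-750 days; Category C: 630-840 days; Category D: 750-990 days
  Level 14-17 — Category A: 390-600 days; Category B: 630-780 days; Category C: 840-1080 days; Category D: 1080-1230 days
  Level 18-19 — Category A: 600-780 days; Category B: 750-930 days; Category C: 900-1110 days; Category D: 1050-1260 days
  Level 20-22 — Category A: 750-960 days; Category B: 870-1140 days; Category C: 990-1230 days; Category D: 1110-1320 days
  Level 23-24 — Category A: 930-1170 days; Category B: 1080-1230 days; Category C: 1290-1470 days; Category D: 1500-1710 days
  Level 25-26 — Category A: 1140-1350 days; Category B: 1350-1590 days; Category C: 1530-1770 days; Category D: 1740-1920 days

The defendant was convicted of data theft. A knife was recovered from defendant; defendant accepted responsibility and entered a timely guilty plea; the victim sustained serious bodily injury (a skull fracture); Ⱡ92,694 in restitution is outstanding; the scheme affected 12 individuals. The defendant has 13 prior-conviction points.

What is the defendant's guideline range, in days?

1740-1920 days

Base offense level for data theft: 17.
S1 applies: 17 + 3 = 20.
S2 applies (level before this adjustment is 20 ≥ 14, so +2): 20 + 2 = 22.
S3 applies: 22 + 4 = 26.
S4 applies: 26 − 3 = 23.
S5 applies (level before this adjustment is 23 ≥ 7, so +3): 23 + 3 = 26.
Final offense level: 26.
Criminal history: 13 prior points → Category D (13+).
Level 26 falls in the 25-26 band.
Grid: Level 25-26 × Category D = 1740-1920 days.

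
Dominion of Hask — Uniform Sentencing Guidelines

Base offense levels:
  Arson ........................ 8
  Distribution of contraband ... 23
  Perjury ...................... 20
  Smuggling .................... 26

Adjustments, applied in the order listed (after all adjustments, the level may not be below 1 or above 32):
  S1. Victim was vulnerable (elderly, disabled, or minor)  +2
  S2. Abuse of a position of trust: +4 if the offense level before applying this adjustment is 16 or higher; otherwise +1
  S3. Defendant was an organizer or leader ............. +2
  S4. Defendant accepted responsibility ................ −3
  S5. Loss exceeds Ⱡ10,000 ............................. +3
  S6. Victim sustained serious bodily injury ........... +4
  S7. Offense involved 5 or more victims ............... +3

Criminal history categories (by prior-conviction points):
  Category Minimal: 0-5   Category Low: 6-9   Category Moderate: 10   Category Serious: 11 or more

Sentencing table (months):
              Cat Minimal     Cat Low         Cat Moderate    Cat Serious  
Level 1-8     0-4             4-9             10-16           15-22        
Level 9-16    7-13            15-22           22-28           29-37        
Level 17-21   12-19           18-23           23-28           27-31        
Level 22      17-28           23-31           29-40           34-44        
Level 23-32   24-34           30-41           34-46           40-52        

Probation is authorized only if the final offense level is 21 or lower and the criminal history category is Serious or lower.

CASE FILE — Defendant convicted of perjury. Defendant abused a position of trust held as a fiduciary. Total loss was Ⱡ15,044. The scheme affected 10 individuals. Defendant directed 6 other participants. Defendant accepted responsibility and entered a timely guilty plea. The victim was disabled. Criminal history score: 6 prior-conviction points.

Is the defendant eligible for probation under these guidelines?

Base offense level for perjury: 20.
S1 applies: 20 + 2 = 22.
S2 applies (level before this adjustment is 22 ≥ 16, so +4): 22 + 4 = 26.
S3 applies: 26 + 2 = 28.
S4 applies: 28 − 3 = 25.
S5 applies: 25 + 3 = 28.
S7 applies: 28 + 3 = 31.
Final offense level: 31.
Criminal history: 6 prior points → Category Low (6-9).
Level 31 falls in the 23-32 band.
Grid: Level 23-32 × Category Low = 30-41 months.
Probation check: level 31 > 21 and category Low ≤ Serious → not eligible.

No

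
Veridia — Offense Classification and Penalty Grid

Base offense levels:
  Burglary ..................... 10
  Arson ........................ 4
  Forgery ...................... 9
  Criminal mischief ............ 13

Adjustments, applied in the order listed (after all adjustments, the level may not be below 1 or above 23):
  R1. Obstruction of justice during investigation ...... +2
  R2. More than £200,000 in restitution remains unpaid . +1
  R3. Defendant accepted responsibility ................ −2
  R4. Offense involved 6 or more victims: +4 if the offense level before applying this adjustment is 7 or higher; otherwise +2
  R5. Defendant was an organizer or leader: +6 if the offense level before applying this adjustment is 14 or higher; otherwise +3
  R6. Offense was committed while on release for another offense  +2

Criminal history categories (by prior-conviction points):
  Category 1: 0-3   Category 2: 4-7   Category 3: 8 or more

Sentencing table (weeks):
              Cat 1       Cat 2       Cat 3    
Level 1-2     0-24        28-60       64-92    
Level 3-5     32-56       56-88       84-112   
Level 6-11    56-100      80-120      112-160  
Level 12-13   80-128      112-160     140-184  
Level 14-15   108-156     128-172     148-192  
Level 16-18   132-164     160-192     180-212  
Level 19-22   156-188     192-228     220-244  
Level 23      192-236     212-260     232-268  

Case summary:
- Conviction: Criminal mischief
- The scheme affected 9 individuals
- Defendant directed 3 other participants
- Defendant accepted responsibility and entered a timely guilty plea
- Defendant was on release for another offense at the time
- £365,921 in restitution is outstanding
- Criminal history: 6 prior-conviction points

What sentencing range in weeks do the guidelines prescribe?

212-260 weeks

Base offense level for criminal mischief: 13.
R2 applies: 13 + 1 = 14.
R3 applies: 14 − 2 = 12.
R4 applies (level before this adjustment is 12 ≥ 7, so +4): 12 + 4 = 16.
R5 applies (level before this adjustment is 16 ≥ 14, so +6): 16 + 6 = 22.
R6 applies: 22 + 2 = 24.
Level 24 exceeds the maximum of 23; capped at 23.
Final offense level: 23.
Criminal history: 6 prior points → Category 2 (4-7).
Level 23 falls in the 23 band.
Grid: Level 23 × Category 2 = 212-260 weeks.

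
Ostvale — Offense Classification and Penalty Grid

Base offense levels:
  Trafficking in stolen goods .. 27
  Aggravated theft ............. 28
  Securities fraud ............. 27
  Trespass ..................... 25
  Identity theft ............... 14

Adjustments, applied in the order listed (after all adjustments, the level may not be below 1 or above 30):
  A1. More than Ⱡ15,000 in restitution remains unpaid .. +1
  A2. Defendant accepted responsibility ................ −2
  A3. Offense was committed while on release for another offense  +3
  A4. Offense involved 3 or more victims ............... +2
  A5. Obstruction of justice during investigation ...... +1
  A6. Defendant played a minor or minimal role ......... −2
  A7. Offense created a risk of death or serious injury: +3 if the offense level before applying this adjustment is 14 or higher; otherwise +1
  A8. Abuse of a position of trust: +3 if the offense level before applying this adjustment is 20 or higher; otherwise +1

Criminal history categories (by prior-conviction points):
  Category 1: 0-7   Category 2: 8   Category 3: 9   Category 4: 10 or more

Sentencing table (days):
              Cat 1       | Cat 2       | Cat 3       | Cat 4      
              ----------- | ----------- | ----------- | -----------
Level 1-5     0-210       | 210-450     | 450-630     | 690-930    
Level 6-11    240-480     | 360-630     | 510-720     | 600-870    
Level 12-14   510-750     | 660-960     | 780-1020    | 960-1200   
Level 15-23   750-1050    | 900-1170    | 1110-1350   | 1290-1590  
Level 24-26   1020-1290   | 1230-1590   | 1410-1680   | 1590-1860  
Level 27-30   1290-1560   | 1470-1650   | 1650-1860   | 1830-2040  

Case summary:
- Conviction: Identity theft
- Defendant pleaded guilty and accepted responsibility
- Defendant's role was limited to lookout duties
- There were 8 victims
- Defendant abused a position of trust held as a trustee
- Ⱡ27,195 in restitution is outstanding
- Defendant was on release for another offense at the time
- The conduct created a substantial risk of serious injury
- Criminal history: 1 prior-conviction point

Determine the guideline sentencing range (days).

750-1050 days

Base offense level for identity theft: 14.
A1 applies: 14 + 1 = 15.
A2 applies: 15 − 2 = 13.
A3 applies: 13 + 3 = 16.
A4 applies: 16 + 2 = 18.
A5 does not apply.
A6 applies: 18 − 2 = 16.
A7 applies (level before this adjustment is 16 ≥ 14, so +3): 16 + 3 = 19.
A8 applies (level before this adjustment is 19 < 20, so +1): 19 + 1 = 20.
Final offense level: 20.
Criminal history: 1 prior point → Category 1 (0-7).
Level 20 falls in the 15-23 band.
Grid: Level 15-23 × Category 1 = 750-1050 days.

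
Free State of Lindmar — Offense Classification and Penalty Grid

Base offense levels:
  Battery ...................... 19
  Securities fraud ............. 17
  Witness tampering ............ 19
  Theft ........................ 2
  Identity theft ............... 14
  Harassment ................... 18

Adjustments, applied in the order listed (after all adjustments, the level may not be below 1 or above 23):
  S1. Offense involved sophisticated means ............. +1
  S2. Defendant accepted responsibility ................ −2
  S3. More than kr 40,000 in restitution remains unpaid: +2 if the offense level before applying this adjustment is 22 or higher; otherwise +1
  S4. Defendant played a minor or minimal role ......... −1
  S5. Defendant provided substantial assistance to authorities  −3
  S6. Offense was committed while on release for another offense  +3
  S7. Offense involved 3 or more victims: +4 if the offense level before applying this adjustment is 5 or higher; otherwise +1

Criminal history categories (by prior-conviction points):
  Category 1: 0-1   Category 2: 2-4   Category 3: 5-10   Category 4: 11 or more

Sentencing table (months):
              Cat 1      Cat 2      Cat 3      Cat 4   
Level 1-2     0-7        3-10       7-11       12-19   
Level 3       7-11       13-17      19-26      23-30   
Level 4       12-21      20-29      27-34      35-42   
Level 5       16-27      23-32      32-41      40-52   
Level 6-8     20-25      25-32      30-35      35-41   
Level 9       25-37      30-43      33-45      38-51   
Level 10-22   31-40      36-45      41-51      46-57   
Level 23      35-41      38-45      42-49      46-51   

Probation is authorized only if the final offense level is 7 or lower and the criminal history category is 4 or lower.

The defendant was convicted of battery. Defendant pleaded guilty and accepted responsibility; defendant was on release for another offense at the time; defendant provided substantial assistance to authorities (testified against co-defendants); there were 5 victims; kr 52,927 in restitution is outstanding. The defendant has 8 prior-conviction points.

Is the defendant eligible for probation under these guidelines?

Base offense level for battery: 19.
S1 does not apply.
S2 applies: 19 − 2 = 17.
S3 applies (level before this adjustment is 17 < 22, so +1): 17 + 1 = 18.
S4 does not apply.
S5 applies: 18 − 3 = 15.
S6 applies: 15 + 3 = 18.
S7 applies (level before this adjustment is 18 ≥ 5, so +4): 18 + 4 = 22.
Final offense level: 22.
Criminal history: 8 prior points → Category 3 (5-10).
Level 22 falls in the 10-22 band.
Grid: Level 10-22 × Category 3 = 41-51 months.
Probation check: level 22 > 7 and category 3 ≤ 4 → not eligible.

No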